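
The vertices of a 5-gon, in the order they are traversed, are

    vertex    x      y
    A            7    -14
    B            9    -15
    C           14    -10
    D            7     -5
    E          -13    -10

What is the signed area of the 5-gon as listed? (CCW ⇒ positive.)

129

Cross-terms: 21, 120, 0, -135, 252  ⇒  Σ = 258
Signed area = Σ/2 = 129 (positive ⇒ counter-clockwise traversal).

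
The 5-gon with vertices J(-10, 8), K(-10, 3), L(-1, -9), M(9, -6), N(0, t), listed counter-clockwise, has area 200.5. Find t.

The doubled signed area Σ (x_i y_{i+1} − x_{i+1} y_i) is linear in t.
With t=0 it equals 230; the coefficient of t is 19 (from the two edges through N).
So 19·t + 230 = 2·200.5 = 401 ⇒ t = 9.

9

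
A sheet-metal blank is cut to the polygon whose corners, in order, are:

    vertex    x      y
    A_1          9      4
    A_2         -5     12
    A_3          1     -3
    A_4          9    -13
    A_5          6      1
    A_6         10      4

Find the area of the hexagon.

Cross-terms: 128, 3, 14, 87, 14, 4  ⇒  Σ = 250
Area = |Σ|/2 = 125.

125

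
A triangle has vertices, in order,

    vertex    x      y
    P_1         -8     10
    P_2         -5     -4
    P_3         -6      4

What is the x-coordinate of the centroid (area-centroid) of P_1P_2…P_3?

Apply the shoelace (surveyor's) formula. First the cross-terms c_i = x_i·y_{i+1} − x_{i+1}·y_i:
  82, -44, -28  ⇒  2A = 10, A = 5.
Then Σ (x_i + x_{i+1})·c_i = -190, so x̄ = -190 / (6·5) = -19/3.

-19/3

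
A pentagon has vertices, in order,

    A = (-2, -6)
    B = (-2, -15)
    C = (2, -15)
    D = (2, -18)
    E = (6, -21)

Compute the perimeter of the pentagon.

38

|AB| = √((0)² + (-9)²) = √81 = 9
|BC| = √((4)² + (0)²) = √16 = 4
|CD| = √((0)² + (-3)²) = √9 = 3
|DE| = √((4)² + (-3)²) = √25 = 5
|EA| = √((-8)² + (15)²) = √289 = 17
Perimeter = 9 + 4 + 3 + 5 + 17 = 38.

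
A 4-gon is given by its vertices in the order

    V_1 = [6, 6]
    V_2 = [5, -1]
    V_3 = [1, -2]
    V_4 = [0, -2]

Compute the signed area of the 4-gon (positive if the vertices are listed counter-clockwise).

-17.5

Cross-terms: -36, -9, -2, 12  ⇒  Σ = -35
Signed area = Σ/2 = -17.5 (negative ⇒ clockwise traversal).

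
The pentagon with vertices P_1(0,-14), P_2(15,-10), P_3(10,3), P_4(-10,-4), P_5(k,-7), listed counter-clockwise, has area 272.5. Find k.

-13

The doubled signed area Σ (x_i y_{i+1} − x_{i+1} y_i) is linear in k.
With k=0 it equals 415; the coefficient of k is -10 (from the two edges through P_5).
So -10·k + 415 = 2·272.5 = 545 ⇒ k = -13.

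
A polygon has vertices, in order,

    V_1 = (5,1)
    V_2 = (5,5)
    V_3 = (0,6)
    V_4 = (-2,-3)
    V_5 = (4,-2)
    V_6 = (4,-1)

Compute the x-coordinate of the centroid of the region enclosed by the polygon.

Apply Gauss's area formula. First the cross-terms c_i = x_i·y_{i+1} − x_{i+1}·y_i:
  20, 30, 12, 16, 4, 9  ⇒  2A = 91, A = 45.5.
Then Σ (x_i + x_{i+1})·c_i = 471, so x̄ = 471 / (6·45.5) = 157/91.

157/91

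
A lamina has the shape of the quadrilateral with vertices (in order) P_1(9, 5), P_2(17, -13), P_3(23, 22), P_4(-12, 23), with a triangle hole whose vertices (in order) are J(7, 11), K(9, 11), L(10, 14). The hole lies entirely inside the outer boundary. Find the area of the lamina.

495.5

Outer boundary:
Apply Gauss's area formula: 2A = Σ (x_i·y_{i+1} − x_{i+1}·y_i), indices taken mod 4.
P_1→P_2: (9)(-13) − (17)(5) = -202
P_2→P_3: (17)(22) − (23)(-13) = 673
P_3→P_4: (23)(23) − (-12)(22) = 793
P_4→P_1: (-12)(5) − (9)(23) = -267
Σ = 997
Area = |Σ|/2 = 498.5.
Hole:
Apply the shoelace formula: 2A = Σ (x_i·y_{i+1} − x_{i+1}·y_i), indices taken mod 3.
J→K: (7)(11) − (9)(11) = -22
K→L: (9)(14) − (10)(11) = 16
L→J: (10)(11) − (7)(14) = 12
Σ = 6
Area = |Σ|/2 = 3.
Net area = 498.5 − 3 = 495.5.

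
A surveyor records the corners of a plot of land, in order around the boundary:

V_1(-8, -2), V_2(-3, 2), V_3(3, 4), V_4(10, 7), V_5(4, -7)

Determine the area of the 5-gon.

Cross-terms: -22, -18, -19, -98, -64  ⇒  Σ = -221
Area = |Σ|/2 = 110.5.

110.5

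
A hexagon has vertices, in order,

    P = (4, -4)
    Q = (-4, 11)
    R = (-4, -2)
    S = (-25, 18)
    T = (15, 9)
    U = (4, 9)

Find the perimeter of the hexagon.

|PQ| = √((-8)² + (15)²) = √289 = 17
|QR| = √((0)² + (-13)²) = √169 = 13
|RS| = √((-21)² + (20)²) = √841 = 29
|ST| = √((40)² + (-9)²) = √1681 = 41
|TU| = √((-11)² + (0)²) = √121 = 11
|UP| = √((0)² + (-13)²) = √169 = 13
Perimeter = 17 + 13 + 29 + 41 + 11 + 13 = 124.

124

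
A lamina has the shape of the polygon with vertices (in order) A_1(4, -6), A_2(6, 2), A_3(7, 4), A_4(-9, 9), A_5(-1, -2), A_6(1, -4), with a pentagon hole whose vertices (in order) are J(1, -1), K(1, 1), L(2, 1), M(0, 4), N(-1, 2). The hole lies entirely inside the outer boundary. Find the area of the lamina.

92

Outer boundary:
Apply the shoelace formula: 2A = Σ (x_i·y_{i+1} − x_{i+1}·y_i), indices taken mod 6.
Cross-terms: 44, 10, 99, 27, 6, 10  ⇒  Σ = 196
Area = |Σ|/2 = 98.
Hole:
Apply the shoelace formula: 2A = Σ (x_i·y_{i+1} − x_{i+1}·y_i), indices taken mod 5.
Σ = (2) + (-1) + (8) + (4) + (-1) = 12
Area = |Σ|/2 = 6.
Net area = 98 − 6 = 92.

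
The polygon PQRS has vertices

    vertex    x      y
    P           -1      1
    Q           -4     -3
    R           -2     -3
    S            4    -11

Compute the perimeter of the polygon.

30

|PQ| = √((-3)² + (-4)²) = √25 = 5
|QR| = √((2)² + (0)²) = √4 = 2
|RS| = √((6)² + (-8)²) = √100 = 10
|SP| = √((-5)² + (12)²) = √169 = 13
Perimeter = 5 + 2 + 10 + 13 = 30.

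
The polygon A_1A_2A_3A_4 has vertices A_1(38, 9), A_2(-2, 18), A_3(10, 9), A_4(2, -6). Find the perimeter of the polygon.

112

|A_1A_2| = √((-40)² + (9)²) = √1681 = 41
|A_2A_3| = √((12)² + (-9)²) = √225 = 15
|A_3A_4| = √((-8)² + (-15)²) = √289 = 17
|A_4A_1| = √((36)² + (15)²) = √1521 = 39
Perimeter = 41 + 15 + 17 + 39 = 112.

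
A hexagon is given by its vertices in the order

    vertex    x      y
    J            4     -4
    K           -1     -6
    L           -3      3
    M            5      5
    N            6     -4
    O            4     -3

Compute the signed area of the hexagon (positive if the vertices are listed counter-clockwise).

-67.5

Σ = (-28) + (-21) + (-30) + (-50) + (-2) + (-4) = -135
Signed area = Σ/2 = -67.5 (negative ⇒ clockwise traversal).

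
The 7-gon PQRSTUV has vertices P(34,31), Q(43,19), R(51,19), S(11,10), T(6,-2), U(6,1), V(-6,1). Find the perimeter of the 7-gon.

|PQ| = √((9)² + (-12)²) = √225 = 15
|QR| = √((8)² + (0)²) = √64 = 8
|RS| = √((-40)² + (-9)²) = √1681 = 41
|ST| = √((-5)² + (-12)²) = √169 = 13
|TU| = √((0)² + (3)²) = √9 = 3
|UV| = √((-12)² + (0)²) = √144 = 12
|VP| = √((40)² + (30)²) = √2500 = 50
Perimeter = 15 + 8 + 41 + 13 + 3 + 12 + 50 = 142.

142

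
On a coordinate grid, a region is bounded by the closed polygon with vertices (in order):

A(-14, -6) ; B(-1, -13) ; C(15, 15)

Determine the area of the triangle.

238

Apply the surveyor's formula: 2A = Σ (x_i·y_{i+1} − x_{i+1}·y_i), indices taken mod 3.
A→B: (-14)(-13) − (-1)(-6) = 176
B→C: (-1)(15) − (15)(-13) = 180
C→A: (15)(-6) − (-14)(15) = 120
Σ = 476
Area = |Σ|/2 = 238.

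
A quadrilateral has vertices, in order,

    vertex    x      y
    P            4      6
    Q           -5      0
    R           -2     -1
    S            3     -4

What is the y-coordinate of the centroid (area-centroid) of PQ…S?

Apply Gauss's area formula. First the cross-terms c_i = x_i·y_{i+1} − x_{i+1}·y_i:
  30, 5, 11, 34  ⇒  2A = 80, A = 40.
Then Σ (y_i + y_{i+1})·c_i = 188, so ȳ = 188 / (6·40) = 47/60.

47/60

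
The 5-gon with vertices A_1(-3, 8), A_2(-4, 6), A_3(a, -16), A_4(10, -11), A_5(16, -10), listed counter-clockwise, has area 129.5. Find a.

9

The doubled signed area Σ (x_i y_{i+1} − x_{i+1} y_i) is linear in a.
With a=0 it equals 412; the coefficient of a is -17 (from the two edges through A_3).
So -17·a + 412 = 2·129.5 = 259 ⇒ a = 9.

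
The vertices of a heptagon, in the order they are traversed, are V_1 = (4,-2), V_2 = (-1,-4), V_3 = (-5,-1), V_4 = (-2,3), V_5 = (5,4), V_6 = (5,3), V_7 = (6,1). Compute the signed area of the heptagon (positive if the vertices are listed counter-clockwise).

V_1→V_2: (4)(-4) − (-1)(-2) = -18
V_2→V_3: (-1)(-1) − (-5)(-4) = -19
V_3→V_4: (-5)(3) − (-2)(-1) = -17
V_4→V_5: (-2)(4) − (5)(3) = -23
V_5→V_6: (5)(3) − (5)(4) = -5
V_6→V_7: (5)(1) − (6)(3) = -13
V_7→V_1: (6)(-2) − (4)(1) = -16
Σ = -111
Signed area = Σ/2 = -55.5 (negative ⇒ clockwise traversal).

-55.5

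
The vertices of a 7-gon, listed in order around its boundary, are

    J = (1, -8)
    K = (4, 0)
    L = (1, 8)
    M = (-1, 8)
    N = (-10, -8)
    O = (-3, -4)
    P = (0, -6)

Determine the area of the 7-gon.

104

Apply the surveyor's formula: 2A = Σ (x_i·y_{i+1} − x_{i+1}·y_i), indices taken mod 7.
Σ = (32) + (32) + (16) + (88) + (16) + (18) + (6) = 208
Area = |Σ|/2 = 104.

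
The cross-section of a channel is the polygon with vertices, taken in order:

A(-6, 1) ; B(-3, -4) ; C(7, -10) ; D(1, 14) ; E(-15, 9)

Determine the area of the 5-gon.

225.5

Apply the shoelace (surveyor's) formula: 2A = Σ (x_i·y_{i+1} − x_{i+1}·y_i), indices taken mod 5.
Σ = (27) + (58) + (108) + (219) + (39) = 451
Area = |Σ|/2 = 225.5.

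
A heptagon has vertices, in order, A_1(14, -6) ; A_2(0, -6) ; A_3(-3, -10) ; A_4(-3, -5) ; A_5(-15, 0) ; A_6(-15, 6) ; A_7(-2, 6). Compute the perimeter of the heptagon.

76

|A_1A_2| = √((-14)² + (0)²) = √196 = 14
|A_2A_3| = √((-3)² + (-4)²) = √25 = 5
|A_3A_4| = √((0)² + (5)²) = √25 = 5
|A_4A_5| = √((-12)² + (5)²) = √169 = 13
|A_5A_6| = √((0)² + (6)²) = √36 = 6
|A_6A_7| = √((13)² + (0)²) = √169 = 13
|A_7A_1| = √((16)² + (-12)²) = √400 = 20
Perimeter = 14 + 5 + 5 + 13 + 6 + 13 + 20 = 76.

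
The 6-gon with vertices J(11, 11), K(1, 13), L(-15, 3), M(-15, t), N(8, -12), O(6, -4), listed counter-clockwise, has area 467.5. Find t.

Write out the shoelace sum; only the two edges meeting at M involve t:
2·Area = [((-15)·t − (-15)·3) + ((-15)·(-12) − 8·t)] + 480
       = -23·t + 705 = 935
⇒ t = -10.

-10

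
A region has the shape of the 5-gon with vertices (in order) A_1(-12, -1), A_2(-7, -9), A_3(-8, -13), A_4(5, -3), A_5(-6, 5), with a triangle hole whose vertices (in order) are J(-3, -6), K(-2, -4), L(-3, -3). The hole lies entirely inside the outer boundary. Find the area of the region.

139.5

Outer boundary:
Σ = (101) + (19) + (89) + (7) + (66) = 282
Area = |Σ|/2 = 141.
Hole:
J→K: (-3)(-4) − (-2)(-6) = 0
K→L: (-2)(-3) − (-3)(-4) = -6
L→J: (-3)(-6) − (-3)(-3) = 9
Σ = 3
Area = |Σ|/2 = 1.5.
Net area = 141 − 1.5 = 139.5.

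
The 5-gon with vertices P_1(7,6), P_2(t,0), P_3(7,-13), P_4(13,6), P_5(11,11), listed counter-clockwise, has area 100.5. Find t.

4

Write out the shoelace sum; only the two edges meeting at P_2 involve t:
2·Area = [(7·0 − t·6) + (t·(-13) − 7·0)] + 277
       = -19·t + 277 = 201
⇒ t = 4.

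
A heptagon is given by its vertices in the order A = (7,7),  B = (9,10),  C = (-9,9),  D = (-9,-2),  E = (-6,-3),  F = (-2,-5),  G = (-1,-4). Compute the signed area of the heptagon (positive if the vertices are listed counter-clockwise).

170

Apply the shoelace formula: 2A = Σ (x_i·y_{i+1} − x_{i+1}·y_i), indices taken mod 7.
Σ = (7) + (171) + (99) + (15) + (24) + (3) + (21) = 340
Signed area = Σ/2 = 170 (positive ⇒ counter-clockwise traversal).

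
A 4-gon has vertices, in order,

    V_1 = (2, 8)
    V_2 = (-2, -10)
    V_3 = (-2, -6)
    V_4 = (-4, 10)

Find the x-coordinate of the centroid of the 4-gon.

-100/81

Apply Gauss's area formula. First the cross-terms c_i = x_i·y_{i+1} − x_{i+1}·y_i:
  -4, -8, -44, -52  ⇒  2A = -108, A = -54.
Then Σ (x_i + x_{i+1})·c_i = 400, so x̄ = 400 / (6·(-54)) = -100/81.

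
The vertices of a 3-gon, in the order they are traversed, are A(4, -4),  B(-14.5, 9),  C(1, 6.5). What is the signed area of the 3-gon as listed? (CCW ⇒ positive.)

-77.625

A→B: (4)(9) − (-14.5)(-4) = -22
B→C: (-14.5)(6.5) − (1)(9) = -103.25
C→A: (1)(-4) − (4)(6.5) = -30
Σ = -155.25
Signed area = Σ/2 = -77.625 (negative ⇒ clockwise traversal).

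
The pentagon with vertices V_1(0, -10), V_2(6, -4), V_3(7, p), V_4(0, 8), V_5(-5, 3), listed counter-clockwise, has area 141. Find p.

The doubled signed area Σ (x_i y_{i+1} − x_{i+1} y_i) is linear in p.
With p=0 it equals 234; the coefficient of p is 6 (from the two edges through V_3).
So 6·p + 234 = 2·141 = 282 ⇒ p = 8.

8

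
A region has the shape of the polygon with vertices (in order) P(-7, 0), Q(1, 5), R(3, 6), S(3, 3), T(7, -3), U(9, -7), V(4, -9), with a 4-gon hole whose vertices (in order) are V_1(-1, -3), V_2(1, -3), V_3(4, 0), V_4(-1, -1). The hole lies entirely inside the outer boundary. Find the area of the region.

Outer boundary:
Apply Gauss's area formula: 2A = Σ (x_i·y_{i+1} − x_{i+1}·y_i), indices taken mod 7.
Cross-terms: -35, -9, -9, -30, -22, -53, -63  ⇒  Σ = -221
Area = |Σ|/2 = 110.5.
Hole:
Apply the shoelace (surveyor's) formula: 2A = Σ (x_i·y_{i+1} − x_{i+1}·y_i), indices taken mod 4.
V_1→V_2: (-1)(-3) − (1)(-3) = 6
V_2→V_3: (1)(0) − (4)(-3) = 12
V_3→V_4: (4)(-1) − (-1)(0) = -4
V_4→V_1: (-1)(-3) − (-1)(-1) = 2
Σ = 16
Area = |Σ|/2 = 8.
Net area = 110.5 − 8 = 102.5.

102.5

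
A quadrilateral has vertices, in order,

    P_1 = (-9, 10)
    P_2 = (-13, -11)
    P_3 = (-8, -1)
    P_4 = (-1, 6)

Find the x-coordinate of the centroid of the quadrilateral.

Apply the surveyor's formula. First the cross-terms c_i = x_i·y_{i+1} − x_{i+1}·y_i:
  229, -75, -49, 44  ⇒  2A = 149, A = 74.5.
Then Σ (x_i + x_{i+1})·c_i = -3462, so x̄ = -3462 / (6·74.5) = -1154/149.

-1154/149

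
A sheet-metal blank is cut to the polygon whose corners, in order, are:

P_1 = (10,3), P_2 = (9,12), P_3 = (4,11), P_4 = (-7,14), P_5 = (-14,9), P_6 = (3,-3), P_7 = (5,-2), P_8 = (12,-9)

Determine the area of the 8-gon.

269.5

Cross-terms: 93, 51, 133, 133, 15, 9, -21, 126  ⇒  Σ = 539
Area = |Σ|/2 = 269.5.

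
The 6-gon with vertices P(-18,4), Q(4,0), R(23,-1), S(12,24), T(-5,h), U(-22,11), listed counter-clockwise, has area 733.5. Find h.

22

Write out the shoelace sum; only the two edges meeting at T involve h:
2·Area = [(12·h − (-5)·24) + ((-5)·11 − (-22)·h)] + 654
       = 34·h + 719 = 1467
⇒ h = 22.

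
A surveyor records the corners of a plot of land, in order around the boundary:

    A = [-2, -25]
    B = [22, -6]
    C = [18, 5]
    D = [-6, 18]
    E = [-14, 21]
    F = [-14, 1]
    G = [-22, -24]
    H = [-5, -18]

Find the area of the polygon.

1131.5

Cross-terms: 562, 218, 354, 126, 280, 358, 276, 89  ⇒  Σ = 2263
Area = |Σ|/2 = 1131.5.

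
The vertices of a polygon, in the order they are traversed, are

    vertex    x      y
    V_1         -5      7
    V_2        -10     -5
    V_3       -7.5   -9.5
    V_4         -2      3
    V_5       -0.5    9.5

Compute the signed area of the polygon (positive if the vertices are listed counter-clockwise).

Apply Gauss's area formula: 2A = Σ (x_i·y_{i+1} − x_{i+1}·y_i), indices taken mod 5.
Cross-terms: 95, 57.5, -41.5, -17.5, 44  ⇒  Σ = 137.5
Signed area = Σ/2 = 68.75 (positive ⇒ counter-clockwise traversal).

68.75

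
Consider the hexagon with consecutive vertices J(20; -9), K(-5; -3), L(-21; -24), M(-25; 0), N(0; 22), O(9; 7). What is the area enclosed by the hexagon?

J→K: (20)(-3) − (-5)(-9) = -105
K→L: (-5)(-24) − (-21)(-3) = 57
L→M: (-21)(0) − (-25)(-24) = -600
M→N: (-25)(22) − (0)(0) = -550
N→O: (0)(7) − (9)(22) = -198
O→J: (9)(-9) − (20)(7) = -221
Σ = -1617
Area = |Σ|/2 = 808.5.

808.5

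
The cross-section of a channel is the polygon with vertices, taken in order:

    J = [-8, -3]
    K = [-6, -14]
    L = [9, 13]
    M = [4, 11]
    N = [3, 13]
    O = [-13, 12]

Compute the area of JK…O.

Σ = (94) + (48) + (47) + (19) + (205) + (135) = 548
Area = |Σ|/2 = 274.

274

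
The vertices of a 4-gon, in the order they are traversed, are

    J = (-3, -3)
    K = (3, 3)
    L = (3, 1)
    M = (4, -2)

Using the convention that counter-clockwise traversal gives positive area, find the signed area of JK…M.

Apply Gauss's area formula: 2A = Σ (x_i·y_{i+1} − x_{i+1}·y_i), indices taken mod 4.
Σ = (0) + (-6) + (-10) + (-18) = -34
Signed area = Σ/2 = -17 (negative ⇒ clockwise traversal).

-17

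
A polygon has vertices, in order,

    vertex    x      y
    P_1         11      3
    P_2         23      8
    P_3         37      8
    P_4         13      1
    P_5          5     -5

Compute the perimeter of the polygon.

|P_1P_2| = √((12)² + (5)²) = √169 = 13
|P_2P_3| = √((14)² + (0)²) = √196 = 14
|P_3P_4| = √((-24)² + (-7)²) = √625 = 25
|P_4P_5| = √((-8)² + (-6)²) = √100 = 10
|P_5P_1| = √((6)² + (8)²) = √100 = 10
Perimeter = 13 + 14 + 25 + 10 + 10 = 72.

72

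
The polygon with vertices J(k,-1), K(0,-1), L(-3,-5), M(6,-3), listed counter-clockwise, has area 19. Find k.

The doubled signed area Σ (x_i y_{i+1} − x_{i+1} y_i) is linear in k.
With k=0 it equals 30; the coefficient of k is 2 (from the two edges through J).
So 2·k + 30 = 2·19 = 38 ⇒ k = 4.

4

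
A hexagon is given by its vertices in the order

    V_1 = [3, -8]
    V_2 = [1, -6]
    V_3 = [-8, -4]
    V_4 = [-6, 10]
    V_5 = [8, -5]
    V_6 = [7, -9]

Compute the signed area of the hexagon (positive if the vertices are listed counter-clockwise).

-141

V_1→V_2: (3)(-6) − (1)(-8) = -10
V_2→V_3: (1)(-4) − (-8)(-6) = -52
V_3→V_4: (-8)(10) − (-6)(-4) = -104
V_4→V_5: (-6)(-5) − (8)(10) = -50
V_5→V_6: (8)(-9) − (7)(-5) = -37
V_6→V_1: (7)(-8) − (3)(-9) = -29
Σ = -282
Signed area = Σ/2 = -141 (negative ⇒ clockwise traversal).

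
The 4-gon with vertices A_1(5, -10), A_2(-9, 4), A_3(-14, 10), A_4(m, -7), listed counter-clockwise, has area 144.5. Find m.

The doubled signed area Σ (x_i y_{i+1} − x_{i+1} y_i) is linear in m.
With m=0 it equals 29; the coefficient of m is -20 (from the two edges through A_4).
So -20·m + 29 = 2·144.5 = 289 ⇒ m = -13.

-13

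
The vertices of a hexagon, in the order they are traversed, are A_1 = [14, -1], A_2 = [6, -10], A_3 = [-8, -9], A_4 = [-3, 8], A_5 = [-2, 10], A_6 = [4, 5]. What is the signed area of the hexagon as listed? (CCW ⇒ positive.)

Apply Gauss's area formula: 2A = Σ (x_i·y_{i+1} − x_{i+1}·y_i), indices taken mod 6.
Σ = (-134) + (-134) + (-91) + (-14) + (-50) + (-74) = -497
Signed area = Σ/2 = -248.5 (negative ⇒ clockwise traversal).

-248.5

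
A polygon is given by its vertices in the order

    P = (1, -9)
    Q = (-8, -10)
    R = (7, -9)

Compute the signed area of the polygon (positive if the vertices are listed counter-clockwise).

Σ = (-82) + (142) + (-54) = 6
Signed area = Σ/2 = 3 (positive ⇒ counter-clockwise traversal).

3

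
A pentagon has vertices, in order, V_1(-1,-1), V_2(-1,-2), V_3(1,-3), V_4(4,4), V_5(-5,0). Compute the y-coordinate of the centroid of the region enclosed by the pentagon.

21/47

Apply the shoelace (surveyor's) formula. First the cross-terms c_i = x_i·y_{i+1} − x_{i+1}·y_i:
  1, 5, 16, 20, 5  ⇒  2A = 47, A = 23.5.
Then Σ (y_i + y_{i+1})·c_i = 63, so ȳ = 63 / (6·23.5) = 21/47.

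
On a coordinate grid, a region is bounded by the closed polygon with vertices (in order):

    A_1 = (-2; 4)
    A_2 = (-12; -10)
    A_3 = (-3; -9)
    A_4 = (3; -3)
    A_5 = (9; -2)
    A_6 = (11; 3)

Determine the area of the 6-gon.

Apply the shoelace formula: 2A = Σ (x_i·y_{i+1} − x_{i+1}·y_i), indices taken mod 6.
Σ = (68) + (78) + (36) + (21) + (49) + (50) = 302
Area = |Σ|/2 = 151.

151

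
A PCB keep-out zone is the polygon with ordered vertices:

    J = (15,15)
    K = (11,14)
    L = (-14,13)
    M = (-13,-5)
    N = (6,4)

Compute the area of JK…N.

315.5

J→K: (15)(14) − (11)(15) = 45
K→L: (11)(13) − (-14)(14) = 339
L→M: (-14)(-5) − (-13)(13) = 239
M→N: (-13)(4) − (6)(-5) = -22
N→J: (6)(15) − (15)(4) = 30
Σ = 631
Area = |Σ|/2 = 315.5.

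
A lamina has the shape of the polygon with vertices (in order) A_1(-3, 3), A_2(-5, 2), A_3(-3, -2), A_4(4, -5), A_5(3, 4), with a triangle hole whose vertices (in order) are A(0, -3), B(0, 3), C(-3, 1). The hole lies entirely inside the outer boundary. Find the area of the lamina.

Outer boundary:
Apply the shoelace formula: 2A = Σ (x_i·y_{i+1} − x_{i+1}·y_i), indices taken mod 5.
Σ = (9) + (16) + (23) + (31) + (21) = 100
Area = |Σ|/2 = 50.
Hole:
Apply the shoelace formula: 2A = Σ (x_i·y_{i+1} − x_{i+1}·y_i), indices taken mod 3.
Σ = (0) + (9) + (9) = 18
Area = |Σ|/2 = 9.
Net area = 50 − 9 = 41.

41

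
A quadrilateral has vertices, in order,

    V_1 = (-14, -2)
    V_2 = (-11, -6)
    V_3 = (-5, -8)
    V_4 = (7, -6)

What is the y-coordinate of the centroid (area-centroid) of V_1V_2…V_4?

Apply Gauss's area formula. First the cross-terms c_i = x_i·y_{i+1} − x_{i+1}·y_i:
  62, 58, 86, -98  ⇒  2A = 108, A = 54.
Then Σ (y_i + y_{i+1})·c_i = -1728, so ȳ = -1728 / (6·54) = -16/3.

-16/3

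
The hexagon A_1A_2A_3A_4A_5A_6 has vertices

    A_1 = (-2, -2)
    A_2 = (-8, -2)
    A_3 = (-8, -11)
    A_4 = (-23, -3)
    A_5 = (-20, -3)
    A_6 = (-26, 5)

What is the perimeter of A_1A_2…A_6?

70

|A_1A_2| = √((-6)² + (0)²) = √36 = 6
|A_2A_3| = √((0)² + (-9)²) = √81 = 9
|A_3A_4| = √((-15)² + (8)²) = √289 = 17
|A_4A_5| = √((3)² + (0)²) = √9 = 3
|A_5A_6| = √((-6)² + (8)²) = √100 = 10
|A_6A_1| = √((24)² + (-7)²) = √625 = 25
Perimeter = 6 + 9 + 17 + 3 + 10 + 25 = 70.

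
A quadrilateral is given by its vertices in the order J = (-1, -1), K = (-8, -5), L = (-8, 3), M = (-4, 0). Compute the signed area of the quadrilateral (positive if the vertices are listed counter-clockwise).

Apply Gauss's area formula: 2A = Σ (x_i·y_{i+1} − x_{i+1}·y_i), indices taken mod 4.
Σ = (-3) + (-64) + (12) + (4) = -51
Signed area = Σ/2 = -25.5 (negative ⇒ clockwise traversal).

-25.5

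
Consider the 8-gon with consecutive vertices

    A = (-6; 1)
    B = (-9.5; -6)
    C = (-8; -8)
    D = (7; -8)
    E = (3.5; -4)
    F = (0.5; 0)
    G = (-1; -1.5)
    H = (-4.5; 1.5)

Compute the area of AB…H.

Σ = (45.5) + (28) + (120) + (0) + (2) + (-0.75) + (-8.25) + (4.5) = 191
Area = |Σ|/2 = 95.5.

95.5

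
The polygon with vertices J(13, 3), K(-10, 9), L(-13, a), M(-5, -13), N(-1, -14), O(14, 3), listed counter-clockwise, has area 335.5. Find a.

The doubled signed area Σ (x_i y_{i+1} − x_{i+1} y_i) is linear in a.
With a=0 it equals 686; the coefficient of a is -5 (from the two edges through L).
So -5·a + 686 = 2·335.5 = 671 ⇒ a = 3.

3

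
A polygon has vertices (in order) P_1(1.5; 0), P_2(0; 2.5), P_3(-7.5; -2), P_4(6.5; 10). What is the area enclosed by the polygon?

Apply Gauss's area formula: 2A = Σ (x_i·y_{i+1} − x_{i+1}·y_i), indices taken mod 4.
Cross-terms: 3.75, 18.75, -62, -15  ⇒  Σ = -54.5
Area = |Σ|/2 = 27.25.

27.25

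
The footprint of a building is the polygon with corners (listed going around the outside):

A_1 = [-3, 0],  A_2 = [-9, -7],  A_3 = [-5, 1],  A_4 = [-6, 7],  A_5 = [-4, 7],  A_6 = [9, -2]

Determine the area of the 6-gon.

Σ = (21) + (-44) + (-29) + (-14) + (-55) + (-6) = -127
Area = |Σ|/2 = 63.5.

63.5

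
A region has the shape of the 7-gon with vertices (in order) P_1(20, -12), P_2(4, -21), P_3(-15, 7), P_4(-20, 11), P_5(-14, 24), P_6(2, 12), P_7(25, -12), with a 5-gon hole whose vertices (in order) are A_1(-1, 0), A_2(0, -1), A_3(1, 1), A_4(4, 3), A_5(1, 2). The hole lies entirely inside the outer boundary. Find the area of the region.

Outer boundary:
P_1→P_2: (20)(-21) − (4)(-12) = -372
P_2→P_3: (4)(7) − (-15)(-21) = -287
P_3→P_4: (-15)(11) − (-20)(7) = -25
P_4→P_5: (-20)(24) − (-14)(11) = -326
P_5→P_6: (-14)(12) − (2)(24) = -216
P_6→P_7: (2)(-12) − (25)(12) = -324
P_7→P_1: (25)(-12) − (20)(-12) = -60
Σ = -1610
Area = |Σ|/2 = 805.
Hole:
Σ = (1) + (1) + (-1) + (5) + (2) = 8
Area = |Σ|/2 = 4.
Net area = 805 − 4 = 801.

801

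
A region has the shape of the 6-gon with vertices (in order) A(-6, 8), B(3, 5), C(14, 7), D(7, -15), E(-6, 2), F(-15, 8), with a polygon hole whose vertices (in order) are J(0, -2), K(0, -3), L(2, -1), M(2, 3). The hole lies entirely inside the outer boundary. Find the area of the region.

Outer boundary:
Σ = (-54) + (-49) + (-259) + (-76) + (-18) + (-72) = -528
Area = |Σ|/2 = 264.
Hole:
Apply the shoelace (surveyor's) formula: 2A = Σ (x_i·y_{i+1} − x_{i+1}·y_i), indices taken mod 4.
Σ = (0) + (6) + (8) + (-4) = 10
Area = |Σ|/2 = 5.
Net area = 264 − 5 = 259.

259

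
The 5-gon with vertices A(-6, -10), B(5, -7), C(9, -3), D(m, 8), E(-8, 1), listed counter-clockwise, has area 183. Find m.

1

Write out the shoelace sum; only the two edges meeting at D involve m:
2·Area = [(9·8 − m·(-3)) + (m·1 − (-8)·8)] + 226
       = 4·m + 362 = 366
⇒ m = 1.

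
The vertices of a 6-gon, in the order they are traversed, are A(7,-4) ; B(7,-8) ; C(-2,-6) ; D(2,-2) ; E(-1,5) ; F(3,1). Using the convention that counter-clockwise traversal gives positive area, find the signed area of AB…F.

-48.5

Cross-terms: -28, -58, 16, 8, -16, -19  ⇒  Σ = -97
Signed area = Σ/2 = -48.5 (negative ⇒ clockwise traversal).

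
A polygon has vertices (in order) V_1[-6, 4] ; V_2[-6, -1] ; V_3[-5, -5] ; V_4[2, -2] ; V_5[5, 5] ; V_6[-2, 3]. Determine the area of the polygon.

Σ = (30) + (25) + (20) + (20) + (25) + (10) = 130
Area = |Σ|/2 = 65.

65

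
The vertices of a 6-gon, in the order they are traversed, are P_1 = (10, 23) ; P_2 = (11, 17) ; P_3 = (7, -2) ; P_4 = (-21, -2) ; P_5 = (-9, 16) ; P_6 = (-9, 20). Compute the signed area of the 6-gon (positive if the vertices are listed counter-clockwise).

-538.5

Apply the shoelace formula: 2A = Σ (x_i·y_{i+1} − x_{i+1}·y_i), indices taken mod 6.
Cross-terms: -83, -141, -56, -354, -36, -407  ⇒  Σ = -1077
Signed area = Σ/2 = -538.5 (negative ⇒ clockwise traversal).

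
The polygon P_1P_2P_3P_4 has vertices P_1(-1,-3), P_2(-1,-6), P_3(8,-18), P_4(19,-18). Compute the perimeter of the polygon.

54

|P_1P_2| = √((0)² + (-3)²) = √9 = 3
|P_2P_3| = √((9)² + (-12)²) = √225 = 15
|P_3P_4| = √((11)² + (0)²) = √121 = 11
|P_4P_1| = √((-20)² + (15)²) = √625 = 25
Perimeter = 3 + 15 + 11 + 25 = 54.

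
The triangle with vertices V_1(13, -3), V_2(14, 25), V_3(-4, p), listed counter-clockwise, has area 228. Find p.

-23

The doubled signed area Σ (x_i y_{i+1} − x_{i+1} y_i) is linear in p.
With p=0 it equals 479; the coefficient of p is 1 (from the two edges through V_3).
So 1·p + 479 = 2·228 = 456 ⇒ p = -23.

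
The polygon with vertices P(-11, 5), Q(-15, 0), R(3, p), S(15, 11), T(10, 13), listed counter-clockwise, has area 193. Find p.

0

The doubled signed area Σ (x_i y_{i+1} − x_{i+1} y_i) is linear in p.
With p=0 it equals 386; the coefficient of p is -30 (from the two edges through R).
So -30·p + 386 = 2·193 = 386 ⇒ p = 0.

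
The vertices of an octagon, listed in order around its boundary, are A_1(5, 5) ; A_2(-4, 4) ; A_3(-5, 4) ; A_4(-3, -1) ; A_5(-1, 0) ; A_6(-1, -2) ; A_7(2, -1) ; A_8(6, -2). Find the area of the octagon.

54.5

Σ = (40) + (4) + (17) + (-1) + (2) + (5) + (2) + (40) = 109
Area = |Σ|/2 = 54.5.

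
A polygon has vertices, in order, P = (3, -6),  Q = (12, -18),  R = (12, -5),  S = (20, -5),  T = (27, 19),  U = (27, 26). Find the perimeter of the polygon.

108

|PQ| = √((9)² + (-12)²) = √225 = 15
|QR| = √((0)² + (13)²) = √169 = 13
|RS| = √((8)² + (0)²) = √64 = 8
|ST| = √((7)² + (24)²) = √625 = 25
|TU| = √((0)² + (7)²) = √49 = 7
|UP| = √((-24)² + (-32)²) = √1600 = 40
Perimeter = 15 + 13 + 8 + 25 + 7 + 40 = 108.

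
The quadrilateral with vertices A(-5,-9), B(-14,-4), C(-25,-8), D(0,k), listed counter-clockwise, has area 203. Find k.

Write out the shoelace sum; only the two edges meeting at D involve k:
2·Area = [((-25)·k − 0·(-8)) + (0·(-9) − (-5)·k)] + -94
       = -20·k + -94 = 406
⇒ k = -25.

-25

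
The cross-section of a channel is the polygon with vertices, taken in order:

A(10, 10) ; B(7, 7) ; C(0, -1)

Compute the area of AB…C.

1.5

Σ = (0) + (-7) + (10) = 3
Area = |Σ|/2 = 1.5.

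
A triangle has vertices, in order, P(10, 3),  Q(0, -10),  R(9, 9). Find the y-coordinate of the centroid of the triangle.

2/3

Apply the surveyor's formula. First the cross-terms c_i = x_i·y_{i+1} − x_{i+1}·y_i:
  -100, 90, -63  ⇒  2A = -73, A = -36.5.
Then Σ (y_i + y_{i+1})·c_i = -146, so ȳ = -146 / (6·(-36.5)) = 2/3.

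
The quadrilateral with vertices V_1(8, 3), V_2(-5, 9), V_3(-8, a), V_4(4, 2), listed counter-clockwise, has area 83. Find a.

-3

The doubled signed area Σ (x_i y_{i+1} − x_{i+1} y_i) is linear in a.
With a=0 it equals 139; the coefficient of a is -9 (from the two edges through V_3).
So -9·a + 139 = 2·83 = 166 ⇒ a = -3.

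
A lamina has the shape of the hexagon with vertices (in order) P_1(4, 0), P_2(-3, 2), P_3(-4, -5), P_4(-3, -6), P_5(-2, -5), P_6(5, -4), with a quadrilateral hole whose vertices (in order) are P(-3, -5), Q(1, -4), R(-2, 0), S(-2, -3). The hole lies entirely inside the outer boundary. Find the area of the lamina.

Outer boundary:
Cross-terms: 8, 23, 9, 3, 33, 16  ⇒  Σ = 92
Area = |Σ|/2 = 46.
Hole:
Apply the shoelace (surveyor's) formula: 2A = Σ (x_i·y_{i+1} − x_{i+1}·y_i), indices taken mod 4.
Σ = (17) + (-8) + (6) + (1) = 16
Area = |Σ|/2 = 8.
Net area = 46 − 8 = 38.

38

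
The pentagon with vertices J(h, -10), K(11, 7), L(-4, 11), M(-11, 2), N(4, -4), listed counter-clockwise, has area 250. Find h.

Write out the shoelace sum; only the two edges meeting at J involve h:
2·Area = [(4·(-10) − h·(-4)) + (h·7 − 11·(-10))] + 298
       = 11·h + 368 = 500
⇒ h = 12.

12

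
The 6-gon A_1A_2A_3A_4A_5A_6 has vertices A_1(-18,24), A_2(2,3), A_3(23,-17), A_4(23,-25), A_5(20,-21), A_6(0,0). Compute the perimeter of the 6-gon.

|A_1A_2| = √((20)² + (-21)²) = √841 = 29
|A_2A_3| = √((21)² + (-20)²) = √841 = 29
|A_3A_4| = √((0)² + (-8)²) = √64 = 8
|A_4A_5| = √((-3)² + (4)²) = √25 = 5
|A_5A_6| = √((-20)² + (21)²) = √841 = 29
|A_6A_1| = √((-18)² + (24)²) = √900 = 30
Perimeter = 29 + 29 + 8 + 5 + 29 + 30 = 130.

130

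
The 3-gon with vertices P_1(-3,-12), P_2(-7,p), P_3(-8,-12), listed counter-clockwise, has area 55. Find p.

Write out the shoelace sum; only the two edges meeting at P_2 involve p:
2·Area = [((-3)·p − (-7)·(-12)) + ((-7)·(-12) − (-8)·p)] + 60
       = 5·p + 60 = 110
⇒ p = 10.

10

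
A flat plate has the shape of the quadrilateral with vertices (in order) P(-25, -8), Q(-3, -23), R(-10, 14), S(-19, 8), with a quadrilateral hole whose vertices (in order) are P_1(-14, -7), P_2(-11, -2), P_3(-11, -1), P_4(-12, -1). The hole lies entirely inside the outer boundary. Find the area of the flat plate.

Outer boundary:
Apply the shoelace (surveyor's) formula: 2A = Σ (x_i·y_{i+1} − x_{i+1}·y_i), indices taken mod 4.
Cross-terms: 551, -272, 186, 352  ⇒  Σ = 817
Area = |Σ|/2 = 408.5.
Hole:
Apply Gauss's area formula: 2A = Σ (x_i·y_{i+1} − x_{i+1}·y_i), indices taken mod 4.
Σ = (-49) + (-11) + (-1) + (70) = 9
Area = |Σ|/2 = 4.5.
Net area = 408.5 − 4.5 = 404.

404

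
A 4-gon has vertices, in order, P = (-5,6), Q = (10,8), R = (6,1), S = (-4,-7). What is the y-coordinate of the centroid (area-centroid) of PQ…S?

97/47

Apply Gauss's area formula. First the cross-terms c_i = x_i·y_{i+1} − x_{i+1}·y_i:
  -100, -38, -38, -59  ⇒  2A = -235, A = -117.5.
Then Σ (y_i + y_{i+1})·c_i = -1455, so ȳ = -1455 / (6·(-117.5)) = 97/47.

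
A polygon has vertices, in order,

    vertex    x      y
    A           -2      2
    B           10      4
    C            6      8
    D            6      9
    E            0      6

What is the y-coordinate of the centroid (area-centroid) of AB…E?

Apply the surveyor's formula. First the cross-terms c_i = x_i·y_{i+1} − x_{i+1}·y_i:
  -28, 56, 6, 36, 12  ⇒  2A = 82, A = 41.
Then Σ (y_i + y_{i+1})·c_i = 1242, so ȳ = 1242 / (6·41) = 207/41.

207/41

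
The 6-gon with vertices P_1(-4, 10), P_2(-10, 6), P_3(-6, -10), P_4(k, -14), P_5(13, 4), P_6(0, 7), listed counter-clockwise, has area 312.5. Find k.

The doubled signed area Σ (x_i y_{i+1} − x_{i+1} y_i) is linear in k.
With k=0 it equals 597; the coefficient of k is 14 (from the two edges through P_4).
So 14·k + 597 = 2·312.5 = 625 ⇒ k = 2.

2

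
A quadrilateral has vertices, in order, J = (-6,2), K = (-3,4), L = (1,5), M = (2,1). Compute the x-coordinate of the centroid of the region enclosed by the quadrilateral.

Apply the shoelace formula. First the cross-terms c_i = x_i·y_{i+1} − x_{i+1}·y_i:
  -18, -19, -9, 10  ⇒  2A = -36, A = -18.
Then Σ (x_i + x_{i+1})·c_i = 133, so x̄ = 133 / (6·(-18)) = -133/108.

-133/108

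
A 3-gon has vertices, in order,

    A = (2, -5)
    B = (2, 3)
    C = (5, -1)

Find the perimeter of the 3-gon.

|AB| = √((0)² + (8)²) = √64 = 8
|BC| = √((3)² + (-4)²) = √25 = 5
|CA| = √((-3)² + (-4)²) = √25 = 5
Perimeter = 8 + 5 + 5 = 18.

18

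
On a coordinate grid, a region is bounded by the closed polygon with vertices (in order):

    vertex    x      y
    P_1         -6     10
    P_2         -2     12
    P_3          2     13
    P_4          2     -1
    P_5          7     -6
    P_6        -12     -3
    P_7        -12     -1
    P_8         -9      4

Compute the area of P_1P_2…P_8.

Apply the shoelace formula: 2A = Σ (x_i·y_{i+1} − x_{i+1}·y_i), indices taken mod 8.
Σ = (-52) + (-50) + (-28) + (-5) + (-93) + (-24) + (-57) + (-66) = -375
Area = |Σ|/2 = 187.5.

187.5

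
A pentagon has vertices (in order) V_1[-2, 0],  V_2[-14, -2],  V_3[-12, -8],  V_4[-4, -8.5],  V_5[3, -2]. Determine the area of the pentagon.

V_1→V_2: (-2)(-2) − (-14)(0) = 4
V_2→V_3: (-14)(-8) − (-12)(-2) = 88
V_3→V_4: (-12)(-8.5) − (-4)(-8) = 70
V_4→V_5: (-4)(-2) − (3)(-8.5) = 33.5
V_5→V_1: (3)(0) − (-2)(-2) = -4
Σ = 191.5
Area = |Σ|/2 = 95.75.

95.75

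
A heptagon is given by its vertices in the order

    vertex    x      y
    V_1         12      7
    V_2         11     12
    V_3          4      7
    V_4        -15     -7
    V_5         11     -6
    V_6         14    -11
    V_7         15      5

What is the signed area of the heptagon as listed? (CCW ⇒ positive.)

Σ = (67) + (29) + (77) + (167) + (-37) + (235) + (45) = 583
Signed area = Σ/2 = 291.5 (positive ⇒ counter-clockwise traversal).

291.5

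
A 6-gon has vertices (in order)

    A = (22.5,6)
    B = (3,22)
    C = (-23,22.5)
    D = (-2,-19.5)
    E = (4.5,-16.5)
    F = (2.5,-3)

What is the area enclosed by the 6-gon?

A→B: (22.5)(22) − (3)(6) = 477
B→C: (3)(22.5) − (-23)(22) = 573.5
C→D: (-23)(-19.5) − (-2)(22.5) = 493.5
D→E: (-2)(-16.5) − (4.5)(-19.5) = 120.75
E→F: (4.5)(-3) − (2.5)(-16.5) = 27.75
F→A: (2.5)(6) − (22.5)(-3) = 82.5
Σ = 1775
Area = |Σ|/2 = 887.5.

887.5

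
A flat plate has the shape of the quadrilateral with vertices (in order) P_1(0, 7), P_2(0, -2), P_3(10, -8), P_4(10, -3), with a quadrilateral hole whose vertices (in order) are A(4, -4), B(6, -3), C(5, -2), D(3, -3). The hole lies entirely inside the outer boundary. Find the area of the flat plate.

67

Outer boundary:
Apply Gauss's area formula: 2A = Σ (x_i·y_{i+1} − x_{i+1}·y_i), indices taken mod 4.
Σ = (0) + (20) + (50) + (70) = 140
Area = |Σ|/2 = 70.
Hole:
Σ = (12) + (3) + (-9) + (0) = 6
Area = |Σ|/2 = 3.
Net area = 70 − 3 = 67.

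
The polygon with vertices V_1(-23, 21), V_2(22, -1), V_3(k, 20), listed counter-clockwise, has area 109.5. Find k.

-11

Write out the shoelace sum; only the two edges meeting at V_3 involve k:
2·Area = [(22·20 − k·(-1)) + (k·21 − (-23)·20)] + -439
       = 22·k + 461 = 219
⇒ k = -11.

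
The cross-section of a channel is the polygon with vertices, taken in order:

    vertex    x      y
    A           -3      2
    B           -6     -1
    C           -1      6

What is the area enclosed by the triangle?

Apply Gauss's area formula: 2A = Σ (x_i·y_{i+1} − x_{i+1}·y_i), indices taken mod 3.
Σ = (15) + (-37) + (16) = -6
Area = |Σ|/2 = 3.

3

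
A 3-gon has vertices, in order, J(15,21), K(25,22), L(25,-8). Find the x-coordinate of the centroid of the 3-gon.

Apply the shoelace (surveyor's) formula. First the cross-terms c_i = x_i·y_{i+1} − x_{i+1}·y_i:
  -195, -750, 645  ⇒  2A = -300, A = -150.
Then Σ (x_i + x_{i+1})·c_i = -19500, so x̄ = -19500 / (6·(-150)) = 65/3.

65/3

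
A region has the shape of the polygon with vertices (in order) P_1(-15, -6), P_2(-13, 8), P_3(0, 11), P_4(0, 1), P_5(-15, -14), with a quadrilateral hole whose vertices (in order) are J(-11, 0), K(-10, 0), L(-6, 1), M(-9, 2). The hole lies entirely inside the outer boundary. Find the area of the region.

Outer boundary:
Apply Gauss's area formula: 2A = Σ (x_i·y_{i+1} − x_{i+1}·y_i), indices taken mod 5.
P_1→P_2: (-15)(8) − (-13)(-6) = -198
P_2→P_3: (-13)(11) − (0)(8) = -143
P_3→P_4: (0)(1) − (0)(11) = 0
P_4→P_5: (0)(-14) − (-15)(1) = 15
P_5→P_1: (-15)(-6) − (-15)(-14) = -120
Σ = -446
Area = |Σ|/2 = 223.
Hole:
Σ = (0) + (-10) + (-3) + (22) = 9
Area = |Σ|/2 = 4.5.
Net area = 223 − 4.5 = 218.5.

218.5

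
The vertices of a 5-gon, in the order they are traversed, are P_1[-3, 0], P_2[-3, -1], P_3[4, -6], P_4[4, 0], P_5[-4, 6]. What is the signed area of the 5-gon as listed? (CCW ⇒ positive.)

45.5

Apply the surveyor's formula: 2A = Σ (x_i·y_{i+1} − x_{i+1}·y_i), indices taken mod 5.
Cross-terms: 3, 22, 24, 24, 18  ⇒  Σ = 91
Signed area = Σ/2 = 45.5 (positive ⇒ counter-clockwise traversal).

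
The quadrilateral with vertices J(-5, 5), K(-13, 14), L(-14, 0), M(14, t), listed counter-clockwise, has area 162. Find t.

Write out the shoelace sum; only the two edges meeting at M involve t:
2·Area = [((-14)·t − 14·0) + (14·5 − (-5)·t)] + 191
       = -9·t + 261 = 324
⇒ t = -7.

-7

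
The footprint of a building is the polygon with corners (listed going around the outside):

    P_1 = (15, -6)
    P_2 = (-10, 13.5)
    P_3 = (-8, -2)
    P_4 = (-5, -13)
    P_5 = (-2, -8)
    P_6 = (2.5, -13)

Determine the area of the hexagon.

302.25

Σ = (142.5) + (128) + (94) + (14) + (46) + (180) = 604.5
Area = |Σ|/2 = 302.25.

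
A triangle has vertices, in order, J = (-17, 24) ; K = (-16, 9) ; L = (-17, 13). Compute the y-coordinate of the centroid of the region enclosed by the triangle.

46/3

Apply Gauss's area formula. First the cross-terms c_i = x_i·y_{i+1} − x_{i+1}·y_i:
  231, -55, -187  ⇒  2A = -11, A = -5.5.
Then Σ (y_i + y_{i+1})·c_i = -506, so ȳ = -506 / (6·(-5.5)) = 46/3.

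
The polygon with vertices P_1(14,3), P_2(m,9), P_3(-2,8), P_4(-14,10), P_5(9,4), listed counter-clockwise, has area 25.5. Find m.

-2

The doubled signed area Σ (x_i y_{i+1} − x_{i+1} y_i) is linear in m.
With m=0 it equals 61; the coefficient of m is 5 (from the two edges through P_2).
So 5·m + 61 = 2·25.5 = 51 ⇒ m = -2.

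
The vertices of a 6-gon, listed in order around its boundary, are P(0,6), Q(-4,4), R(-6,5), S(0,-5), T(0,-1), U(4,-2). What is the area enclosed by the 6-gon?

43

P→Q: (0)(4) − (-4)(6) = 24
Q→R: (-4)(5) − (-6)(4) = 4
R→S: (-6)(-5) − (0)(5) = 30
S→T: (0)(-1) − (0)(-5) = 0
T→U: (0)(-2) − (4)(-1) = 4
U→P: (4)(6) − (0)(-2) = 24
Σ = 86
Area = |Σ|/2 = 43.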